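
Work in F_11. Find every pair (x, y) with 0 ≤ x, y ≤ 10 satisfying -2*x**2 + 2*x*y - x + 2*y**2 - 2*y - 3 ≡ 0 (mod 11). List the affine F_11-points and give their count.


Affine F_11-points: {(1, 5), (1, 6), (2, 3), (2, 7), (5, 9), (6, 3), (9, 5), (9, 9), (10, 6), (10, 7)}; count = 10.

For each of the 121 pairs (x, y) ∈ F_11², evaluate f(x, y) mod 11. Record the zeros.
  x = 0: [0↦8, 1↦8, 2↦1, 3↦9, 4↦10, 5↦4, 6↦2, 7↦4, 8↦10, 9↦9, 10↦1]  zeros at y ∈ ∅
  x = 1: [0↦5, 1↦7, 2↦2, 3↦1, 4↦4, 5↦0, 6↦0, 7↦4, 8↦1, 9↦2, 10↦7]  zeros at y ∈ {5, 6}
  x = 2: [0↦9, 1↦2, 2↦10, 3↦0, 4↦5, 5↦3, 6↦5, 7↦0, 8↦10, 9↦2, 10↦9]  zeros at y ∈ {3, 7}
  x = 3: [0↦9, 1↦4, 2↦3, 3↦6, 4↦2, 5↦2, 6↦6, 7↦3, 8↦4, 9↦9, 10↦7]  zeros at y ∈ ∅
  x = 4: [0↦5, 1↦2, 2↦3, 3↦8, 4↦6, 5↦8, 6↦3, 7↦2, 8↦5, 9↦1, 10↦1]  zeros at y ∈ ∅
  x = 5: [0↦8, 1↦7, 2↦10, 3↦6, 4↦6, 5↦10, 6↦7, 7↦8, 8↦2, 9↦0, 10↦2]  zeros at y ∈ {9}
  x = 6: [0↦7, 1↦8, 2↦2, 3↦0, 4↦2, 5↦8, 6↦7, 7↦10, 8↦6, 9↦6, 10↦10]  zeros at y ∈ {3}
  x = 7: [0↦2, 1↦5, 2↦1, 3↦1, 4↦5, 5↦2, 6↦3, 7↦8, 8↦6, 9↦8, 10↦3]  zeros at y ∈ ∅
  x = 8: [0↦4, 1↦9, 2↦7, 3↦9, 4↦4, 5↦3, 6↦6, 7↦2, 8↦2, 9↦6, 10↦3]  zeros at y ∈ ∅
  x = 9: [0↦2, 1↦9, 2↦9, 3↦2, 4↦10, 5↦0, 6↦5, 7↦3, 8↦5, 9↦0, 10↦10]  zeros at y ∈ {5, 9}
  x = 10: [0↦7, 1↦5, 2↦7, 3↦2, 4↦1, 5↦4, 6↦0, 7↦0, 8↦4, 9↦1, 10↦2]  zeros at y ∈ {6, 7}
Collecting zeros: affine points = {(1, 5), (1, 6), (2, 3), (2, 7), (5, 9), (6, 3), (9, 5), (9, 9), (10, 6), (10, 7)}.
Total count |C(F_11)_aff| = 10.


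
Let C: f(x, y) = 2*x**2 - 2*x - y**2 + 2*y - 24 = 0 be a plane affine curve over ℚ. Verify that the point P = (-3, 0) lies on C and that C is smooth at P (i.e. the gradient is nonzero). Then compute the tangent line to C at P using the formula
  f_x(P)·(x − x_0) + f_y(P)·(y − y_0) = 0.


Tangent line at P: -14*x + 2*y - 42 = 0.

Step 1: f(-3, 0) = 0, so P lies on C.
Step 2: partial derivatives
  f_x(x, y) = 4*x - 2, f_y(x, y) = 2 - 2*y.
  f_x(P) = -14, f_y(P) = 2 (gradient nonzero, so P is smooth).
Step 3: tangent line at P: -14·(x − -3) + 2·(y − 0) = 0.
Expanding: -14*x + 2*y - 42 = 0.


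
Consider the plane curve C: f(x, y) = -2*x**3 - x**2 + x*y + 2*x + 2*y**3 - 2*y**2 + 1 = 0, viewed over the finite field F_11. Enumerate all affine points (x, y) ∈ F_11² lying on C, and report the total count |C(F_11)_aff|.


Affine F_11-points: {(1, 0), (3, 3), (4, 10), (5, 0), (8, 9), (9, 7), (9, 9), (10, 0), (10, 3), (10, 9)}; count = 10.

For each of the 121 pairs (x, y) ∈ F_11², evaluate f(x, y) mod 11. Record the zeros.
  x = 0: [0↦1, 1↦1, 2↦9, 3↦4, 4↦9, 5↦3, 6↦9, 7↦6, 8↦6, 9↦10, 10↦8]  zeros at y ∈ ∅
  x = 1: [0↦0, 1↦1, 2↦10, 3↦6, 4↦1, 5↦7, 6↦3, 7↦1, 8↦2, 9↦7, 10↦6]  zeros at y ∈ {0}
  x = 2: [0↦7, 1↦9, 2↦8, 3↦5, 4↦1, 5↦8, 6↦5, 7↦4, 8↦6, 9↦1, 10↦1]  zeros at y ∈ ∅
  x = 3: [0↦10, 1↦2, 2↦2, 3↦0, 4↦8, 5↦5, 6↦3, 7↦3, 8↦6, 9↦2, 10↦3]  zeros at y ∈ {3}
  x = 4: [0↦8, 1↦1, 2↦2, 3↦1, 4↦10, 5↦8, 6↦7, 7↦8, 8↦1, 9↦9, 10↦0]  zeros at y ∈ {10}
  x = 5: [0↦0, 1↦5, 2↦7, 3↦7, 4↦6, 5↦5, 6↦5, 7↦7, 8↦1, 9↦10, 10↦2]  zeros at y ∈ {0}
  x = 6: [0↦7, 1↦2, 2↦5, 3↦6, 4↦6, 5↦6, 6↦7, 7↦10, 8↦5, 9↦4, 10↦8]  zeros at y ∈ ∅
  x = 7: [0↦6, 1↦2, 2↦6, 3↦8, 4↦9, 5↦10, 6↦1, 7↦5, 8↦1, 9↦1, 10↦6]  zeros at y ∈ ∅
  x = 8: [0↦7, 1↦4, 2↦9, 3↦1, 4↦3, 5↦5, 6↦8, 7↦2, 8↦10, 9↦0, 10↦6]  zeros at y ∈ {9}
  x = 9: [0↦9, 1↦7, 2↦2, 3↦6, 4↦9, 5↦1, 6↦5, 7↦0, 8↦9, 9↦0, 10↦7]  zeros at y ∈ {7, 9}
  x = 10: [0↦0, 1↦10, 2↦6, 3↦0, 4↦4, 5↦8, 6↦2, 7↦9, 8↦8, 9↦0, 10↦8]  zeros at y ∈ {0, 3, 9}
Collecting zeros: affine points = {(1, 0), (3, 3), (4, 10), (5, 0), (8, 9), (9, 7), (9, 9), (10, 0), (10, 3), (10, 9)}.
Total count |C(F_11)_aff| = 10.


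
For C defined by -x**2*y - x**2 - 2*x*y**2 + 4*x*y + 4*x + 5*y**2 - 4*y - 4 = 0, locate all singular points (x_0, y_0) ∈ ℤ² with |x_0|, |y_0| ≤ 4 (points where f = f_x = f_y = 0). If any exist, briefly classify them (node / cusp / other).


Singular points: {(2, 0)}; classification: node.

Compute partial derivatives:
  f_x = -2*x*y - 2*x - 2*y**2 + 4*y + 4.
  f_y = -x**2 - 4*x*y + 4*x + 10*y - 4.
Scan x_0 ∈ {−4, ..., 4}. For each x_0, f_y(x_0, y) is a polynomial in y; find its integer roots y ∈ {−4, ..., 4}, then test f_x and f at those candidates.
  x = -4: f_y(-4, y) = 26*y - 36; no integer root y with |y| ≤ 4.
  x = -3: f_y(-3, y) = 22*y - 25; no integer root y with |y| ≤ 4.
  x = -2: f_y(-2, y) = 18*y - 16; no integer root y with |y| ≤ 4.
  x = -1: f_y(-1, y) = 14*y - 9; no integer root y with |y| ≤ 4.
  x = 0: f_y(0, y) = 10*y - 4; no integer root y with |y| ≤ 4.
  x = 1: f_y(1, y) = 6*y - 1; no integer root y with |y| ≤ 4.
  x = 2: f_y(2, y) = 2*y; vanishes at y ∈ {0}. (2, 0): f_x = 0, f = 0 — SINGULAR.
  x = 3: f_y(3, y) = -2*y - 1; no integer root y with |y| ≤ 4.
  x = 4: f_y(4, y) = -6*y - 4; no integer root y with |y| ≤ 4.
Only singular point on the grid: (2, 0).
Classify: substitute x = 2 + u, y = 0 + v and expand: f = -u**2*v - u**2 - 2*u*v**2 + v**2.
No constant or linear terms (consistent with a singular point). Quadratic part: -u**2 + v**2. Cubic part: -u**2*v - 2*u*v**2.
The quadratic part v**2 - u**2 = (v − u)(v + u) splits into two distinct linear factors, so there are two distinct tangent lines y − 0 = ±(x − 2) — this is a node (ordinary double point).
Classification: node.


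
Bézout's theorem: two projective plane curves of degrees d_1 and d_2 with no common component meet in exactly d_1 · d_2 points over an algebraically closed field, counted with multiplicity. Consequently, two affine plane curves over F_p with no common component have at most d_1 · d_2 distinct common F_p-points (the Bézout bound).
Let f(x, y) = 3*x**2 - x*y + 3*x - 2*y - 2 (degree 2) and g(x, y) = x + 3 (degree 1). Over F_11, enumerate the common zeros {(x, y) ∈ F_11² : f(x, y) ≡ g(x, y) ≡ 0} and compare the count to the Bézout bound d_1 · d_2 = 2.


Common zeros: {(8, 6)}; count = 1; Bézout bound = 2.

deg(f) = 2, deg(g) = 1, so Bézout bound = 2.
Scan x ∈ F_11. For each x, list the y ∈ F_11 with f(x, y) ≡ 0 and those with g(x, y) ≡ 0 (mod 11); the common zeros in that column are the intersection.
  x = 0: f ≡ 0 at y ∈ {10}; g ≡ 0 at y ∈ ∅; common: ∅.
  x = 1: f ≡ 0 at y ∈ {5}; g ≡ 0 at y ∈ ∅; common: ∅.
  x = 2: f ≡ 0 at y ∈ {4}; g ≡ 0 at y ∈ ∅; common: ∅.
  x = 3: f ≡ 0 at y ∈ {9}; g ≡ 0 at y ∈ ∅; common: ∅.
  x = 4: f ≡ 0 at y ∈ {6}; g ≡ 0 at y ∈ ∅; common: ∅.
  x = 5: f ≡ 0 at y ∈ {0}; g ≡ 0 at y ∈ ∅; common: ∅.
  x = 6: f ≡ 0 at y ∈ {10}; g ≡ 0 at y ∈ ∅; common: ∅.
  x = 7: f ≡ 0 at y ∈ {5}; g ≡ 0 at y ∈ ∅; common: ∅.
  x = 8: f ≡ 0 at y ∈ {6}; g ≡ 0 at y ∈ {0, 1, 2, 3, 4, 5, 6, 7, 8, 9, 10}; common: {6}.
  x = 9: f ≡ 0 at y ∈ ∅; g ≡ 0 at y ∈ ∅; common: ∅.
  x = 10: f ≡ 0 at y ∈ {9}; g ≡ 0 at y ∈ ∅; common: ∅.
Collecting: common zeros = {(8, 6)}, so the count is 1.
Comparison with the Bézout bound: 1 ≤ 2 = deg(f)·deg(g), as expected for curves with no common component (the affine F_11-count falls short of the bound because intersections may lie at infinity, over extension fields, or carry multiplicity).


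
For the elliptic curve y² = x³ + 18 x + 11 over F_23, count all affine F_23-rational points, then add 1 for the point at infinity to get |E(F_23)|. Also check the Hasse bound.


Affine points = {(2, 3), (2, 20), (3, 0), (4, 3), (4, 20), (6, 6), (6, 17), (8, 0), (10, 8), (10, 15), (12, 0), (13, 2), (13, 21), (16, 5), (16, 18), (17, 3), (17, 20), (18, 7), (18, 16), (19, 6), (19, 17), (21, 6), (21, 17)}; affine count = 23; |E(F_23)| = 24.

Discriminant check: Δ ∝ 4a³ + 27b² = 4·18³ + 27·11² = 4·5832 + 27·121 ≡ 7 (mod 23). Nonzero ⇒ E is nonsingular.
For each x ∈ F_23, compute rhs = x³ + 18·x + 11 mod 23, then count y ∈ F_23 with y² ≡ rhs.
  x = 0: rhs = 11, matching y values: none (0 points).
  x = 1: rhs = 7, matching y values: none (0 points).
  x = 2: rhs = 9, matching y values: 3, 20 (2 points).
  x = 3: rhs = 0, matching y values: 0 (1 points).
  x = 4: rhs = 9, matching y values: 3, 20 (2 points).
  x = 5: rhs = 19, matching y values: none (0 points).
  x = 6: rhs = 13, matching y values: 6, 17 (2 points).
  x = 7: rhs = 20, matching y values: none (0 points).
  x = 8: rhs = 0, matching y values: 0 (1 points).
  x = 9: rhs = 5, matching y values: none (0 points).
  x = 10: rhs = 18, matching y values: 8, 15 (2 points).
  x = 11: rhs = 22, matching y values: none (0 points).
  x = 12: rhs = 0, matching y values: 0 (1 points).
  x = 13: rhs = 4, matching y values: 2, 21 (2 points).
  x = 14: rhs = 17, matching y values: none (0 points).
  x = 15: rhs = 22, matching y values: none (0 points).
  x = 16: rhs = 2, matching y values: 5, 18 (2 points).
  x = 17: rhs = 9, matching y values: 3, 20 (2 points).
  x = 18: rhs = 3, matching y values: 7, 16 (2 points).
  x = 19: rhs = 13, matching y values: 6, 17 (2 points).
  x = 20: rhs = 22, matching y values: none (0 points).
  x = 21: rhs = 13, matching y values: 6, 17 (2 points).
  x = 22: rhs = 15, matching y values: none (0 points).
Total affine count: 23.
Full point count |E(F_23)| = 23 + 1 = 24.
Hasse bound: |24 − (23+1)| = |0| = 0 ≤ 2√23 ≈ 9.5917 ✓.


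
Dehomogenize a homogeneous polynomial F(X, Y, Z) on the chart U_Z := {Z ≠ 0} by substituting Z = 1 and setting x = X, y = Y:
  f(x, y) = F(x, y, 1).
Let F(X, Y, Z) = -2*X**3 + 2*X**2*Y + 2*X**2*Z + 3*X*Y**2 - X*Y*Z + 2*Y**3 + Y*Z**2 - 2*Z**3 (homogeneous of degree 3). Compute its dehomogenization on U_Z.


f(x, y) = -2*x**3 + 2*x**2*y + 2*x**2 + 3*x*y**2 - x*y + 2*y**3 + y - 2

On U_Z we set Z = 1. Each monomial c·X^i·Y^j·Z^k in F becomes c·x^i·y^j·1^k = c·x^i·y^j.
Substituting Z = 1: F(X, Y, 1) = -2*x**3 + 2*x**2*y + 2*x**2 + 3*x*y**2 - x*y + 2*y**3 + y - 2.
Note: deg(f) ≤ deg(F) = 3; strict inequality happens when F is divisible by Z (lost terms).


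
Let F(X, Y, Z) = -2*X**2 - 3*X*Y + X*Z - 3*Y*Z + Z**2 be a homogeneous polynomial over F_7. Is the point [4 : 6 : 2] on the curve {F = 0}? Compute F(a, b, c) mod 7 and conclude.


F(4,6,2) ≡ 5 (mod 7); P is NOT on the curve.

Evaluate F(4, 6, 2) term-by-term (mod 7).
  -2*X**2 ↦ -2·16·1·1 = -32
  -3*X*Y ↦ -3·4·6·1 = -72
  X*Z ↦ 1·4·1·2 = 8
  -3*Y*Z ↦ -3·1·6·2 = -36
  Z**2 ↦ 1·1·1·4 = 4
Sum: F(4, 6, 2) = (-32) + (-72) + (8) + (-36) + (4) = -128.
Reducing mod 7: -128 ≡ 5 (mod 7).
Since F(a, b, c) ≡ 5 ≠ 0 (mod 7), P does NOT lie on the curve.


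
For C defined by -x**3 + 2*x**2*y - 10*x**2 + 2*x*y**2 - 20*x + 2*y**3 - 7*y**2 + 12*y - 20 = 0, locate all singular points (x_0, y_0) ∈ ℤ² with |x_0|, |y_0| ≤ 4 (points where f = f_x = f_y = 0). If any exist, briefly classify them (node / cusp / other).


Singular points: {(-2, 2)}; classification: cusp.

Compute partial derivatives:
  f_x = -3*x**2 + 4*x*y - 20*x + 2*y**2 - 20.
  f_y = 2*x**2 + 4*x*y + 6*y**2 - 14*y + 12.
Scan x_0 ∈ {−4, ..., 4}. For each x_0, f_y(x_0, y) is a polynomial in y; find its integer roots y ∈ {−4, ..., 4}, then test f_x and f at those candidates.
  x = -4: f_y(-4, y) = 6*y**2 - 30*y + 44; no integer root y with |y| ≤ 4.
  x = -3: f_y(-3, y) = 6*y**2 - 26*y + 30; no integer root y with |y| ≤ 4.
  x = -2: f_y(-2, y) = 6*y**2 - 22*y + 20; vanishes at y ∈ {2}. (-2, 2): f_x = 0, f = 0 — SINGULAR.
  x = -1: f_y(-1, y) = 6*y**2 - 18*y + 14; no integer root y with |y| ≤ 4.
  x = 0: f_y(0, y) = 6*y**2 - 14*y + 12; no integer root y with |y| ≤ 4.
  x = 1: f_y(1, y) = 6*y**2 - 10*y + 14; no integer root y with |y| ≤ 4.
  x = 2: f_y(2, y) = 6*y**2 - 6*y + 20; no integer root y with |y| ≤ 4.
  x = 3: f_y(3, y) = 6*y**2 - 2*y + 30; no integer root y with |y| ≤ 4.
  x = 4: f_y(4, y) = 6*y**2 + 2*y + 44; no integer root y with |y| ≤ 4.
Only singular point on the grid: (-2, 2).
Classify: substitute x = -2 + u, y = 2 + v and expand: f = -u**3 + 2*u**2*v + 2*u*v**2 + 2*v**3 + v**2.
No constant or linear terms (consistent with a singular point). Quadratic part: v**2. Cubic part: -u**3 + 2*u**2*v + 2*u*v**2 + 2*v**3.
The quadratic part v**2 is a perfect square, so there is a single (double) tangent line v = 0, i.e. y = 2. Restricting the cubic part to that line (v = 0) leaves -u**3 ≠ 0, so f is not divisible by v and the branch is v² ≈ u**3 to lowest order — this is a cusp.
Classification: cusp.


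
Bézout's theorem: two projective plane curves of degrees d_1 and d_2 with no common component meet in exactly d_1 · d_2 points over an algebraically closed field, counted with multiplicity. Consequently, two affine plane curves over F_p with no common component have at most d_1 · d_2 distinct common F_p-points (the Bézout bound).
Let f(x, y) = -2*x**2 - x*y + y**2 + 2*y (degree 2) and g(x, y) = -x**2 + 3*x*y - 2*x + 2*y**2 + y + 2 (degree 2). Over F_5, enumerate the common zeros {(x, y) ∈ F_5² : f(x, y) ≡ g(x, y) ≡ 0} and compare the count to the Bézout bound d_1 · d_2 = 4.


Common zeros: {(1, 1)}; count = 1; Bézout bound = 4.

deg(f) = 2, deg(g) = 2, so Bézout bound = 4.
Scan x ∈ F_5. For each x, list the y ∈ F_5 with f(x, y) ≡ 0 and those with g(x, y) ≡ 0 (mod 5); the common zeros in that column are the intersection.
  x = 0: f ≡ 0 at y ∈ {0, 3}; g ≡ 0 at y ∈ {1}; common: ∅.
  x = 1: f ≡ 0 at y ∈ {1, 3}; g ≡ 0 at y ∈ {1, 2}; common: {1}.
  x = 2: f ≡ 0 at y ∈ ∅; g ≡ 0 at y ∈ ∅; common: ∅.
  x = 3: f ≡ 0 at y ∈ ∅; g ≡ 0 at y ∈ {2, 3}; common: ∅.
  x = 4: f ≡ 0 at y ∈ ∅; g ≡ 0 at y ∈ {3}; common: ∅.
Collecting: common zeros = {(1, 1)}, so the count is 1.
Comparison with the Bézout bound: 1 ≤ 4 = deg(f)·deg(g), as expected for curves with no common component (the affine F_5-count falls short of the bound because intersections may lie at infinity, over extension fields, or carry multiplicity).


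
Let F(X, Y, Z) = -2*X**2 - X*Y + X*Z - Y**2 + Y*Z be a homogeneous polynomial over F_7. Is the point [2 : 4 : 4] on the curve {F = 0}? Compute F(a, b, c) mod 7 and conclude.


F(2,4,4) ≡ 6 (mod 7); P is NOT on the curve.

Evaluate F(2, 4, 4) term-by-term (mod 7).
  -2*X**2 ↦ -2·4·1·1 = -8
  -X*Y ↦ -1·2·4·1 = -8
  X*Z ↦ 1·2·1·4 = 8
  -Y**2 ↦ -1·1·16·1 = -16
  Y*Z ↦ 1·1·4·4 = 16
Sum: F(2, 4, 4) = (-8) + (-8) + (8) + (-16) + (16) = -8.
Reducing mod 7: -8 ≡ 6 (mod 7).
Since F(a, b, c) ≡ 6 ≠ 0 (mod 7), P does NOT lie on the curve.


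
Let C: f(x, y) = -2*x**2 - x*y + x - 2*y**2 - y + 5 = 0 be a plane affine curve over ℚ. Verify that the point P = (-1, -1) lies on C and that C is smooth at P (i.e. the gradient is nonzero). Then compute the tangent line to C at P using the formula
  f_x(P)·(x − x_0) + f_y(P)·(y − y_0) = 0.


Tangent line at P: 6*x + 4*y + 10 = 0.

Step 1: f(-1, -1) = 0, so P lies on C.
Step 2: partial derivatives
  f_x(x, y) = -4*x - y + 1, f_y(x, y) = -x - 4*y - 1.
  f_x(P) = 6, f_y(P) = 4 (gradient nonzero, so P is smooth).
Step 3: tangent line at P: 6·(x − -1) + 4·(y − -1) = 0.
Expanding: 6*x + 4*y + 10 = 0.


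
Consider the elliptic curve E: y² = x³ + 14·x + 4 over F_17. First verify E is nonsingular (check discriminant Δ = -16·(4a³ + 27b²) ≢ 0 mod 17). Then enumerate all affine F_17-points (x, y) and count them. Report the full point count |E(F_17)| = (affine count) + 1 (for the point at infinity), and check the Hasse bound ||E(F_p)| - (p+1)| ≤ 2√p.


Affine points = {(0, 2), (0, 15), (1, 6), (1, 11), (6, 7), (6, 10), (8, 4), (8, 13), (9, 3), (9, 14), (12, 8), (12, 9), (15, 6), (15, 11)}; affine count = 14; |E(F_17)| = 15.

Discriminant check: Δ ∝ 4a³ + 27b² = 4·14³ + 27·4² = 4·2744 + 27·16 ≡ 1 (mod 17). Nonzero ⇒ E is nonsingular.
For each x ∈ F_17, compute rhs = x³ + 14·x + 4 mod 17, then count y ∈ F_17 with y² ≡ rhs.
  x = 0: rhs = 4, matching y values: 2, 15 (2 points).
  x = 1: rhs = 2, matching y values: 6, 11 (2 points).
  x = 2: rhs = 6, matching y values: none (0 points).
  x = 3: rhs = 5, matching y values: none (0 points).
  x = 4: rhs = 5, matching y values: none (0 points).
  x = 5: rhs = 12, matching y values: none (0 points).
  x = 6: rhs = 15, matching y values: 7, 10 (2 points).
  x = 7: rhs = 3, matching y values: none (0 points).
  x = 8: rhs = 16, matching y values: 4, 13 (2 points).
  x = 9: rhs = 9, matching y values: 3, 14 (2 points).
  x = 10: rhs = 5, matching y values: none (0 points).
  x = 11: rhs = 10, matching y values: none (0 points).
  x = 12: rhs = 13, matching y values: 8, 9 (2 points).
  x = 13: rhs = 3, matching y values: none (0 points).
  x = 14: rhs = 3, matching y values: none (0 points).
  x = 15: rhs = 2, matching y values: 6, 11 (2 points).
  x = 16: rhs = 6, matching y values: none (0 points).
Total affine count: 14.
Full point count |E(F_17)| = 14 + 1 = 15.
Hasse bound: |15 − (17+1)| = |-3| = 3 ≤ 2√17 ≈ 8.2462 ✓.


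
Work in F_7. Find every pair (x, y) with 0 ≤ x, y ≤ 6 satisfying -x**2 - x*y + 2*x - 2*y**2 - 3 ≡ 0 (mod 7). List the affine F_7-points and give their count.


Affine F_7-points: {(0, 3), (0, 4), (2, 1), (2, 5), (5, 4), (6, 1), (6, 3)}; count = 7.

For each of the 49 pairs (x, y) ∈ F_7², evaluate f(x, y) mod 7. Record the zeros.
  x = 0: [0↦4, 1↦2, 2↦3, 3↦0, 4↦0, 5↦3, 6↦2]  zeros at y ∈ {3, 4}
  x = 1: [0↦5, 1↦2, 2↦2, 3↦5, 4↦4, 5↦6, 6↦4]  zeros at y ∈ ∅
  x = 2: [0↦4, 1↦0, 2↦6, 3↦1, 4↦6, 5↦0, 6↦4]  zeros at y ∈ {1, 5}
  x = 3: [0↦1, 1↦3, 2↦1, 3↦2, 4↦6, 5↦6, 6↦2]  zeros at y ∈ ∅
  x = 4: [0↦3, 1↦4, 2↦1, 3↦1, 4↦4, 5↦3, 6↦5]  zeros at y ∈ ∅
  x = 5: [0↦3, 1↦3, 2↦6, 3↦5, 4↦0, 5↦5, 6↦6]  zeros at y ∈ {4}
  x = 6: [0↦1, 1↦0, 2↦2, 3↦0, 4↦1, 5↦5, 6↦5]  zeros at y ∈ {1, 3}
Collecting zeros: affine points = {(0, 3), (0, 4), (2, 1), (2, 5), (5, 4), (6, 1), (6, 3)}.
Total count |C(F_7)_aff| = 7.


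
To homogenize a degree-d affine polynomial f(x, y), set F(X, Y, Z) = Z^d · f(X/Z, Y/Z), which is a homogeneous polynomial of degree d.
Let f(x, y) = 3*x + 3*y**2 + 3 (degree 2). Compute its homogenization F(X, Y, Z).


F(X, Y, Z) = 3*X*Z + 3*Y**2 + 3*Z**2

deg(f) = 2.
Substitute x = X/Z, y = Y/Z into f, then multiply by Z^2.
  monomial 3·x^1·y^0 ↦ 3·X^1·Y^0·Z^1.
  monomial 3·x^0·y^2 ↦ 3·X^0·Y^2·Z^0.
  monomial 3·x^0·y^0 ↦ 3·X^0·Y^0·Z^2.
Collecting: F(X, Y, Z) = 3*X*Z + 3*Y**2 + 3*Z**2.


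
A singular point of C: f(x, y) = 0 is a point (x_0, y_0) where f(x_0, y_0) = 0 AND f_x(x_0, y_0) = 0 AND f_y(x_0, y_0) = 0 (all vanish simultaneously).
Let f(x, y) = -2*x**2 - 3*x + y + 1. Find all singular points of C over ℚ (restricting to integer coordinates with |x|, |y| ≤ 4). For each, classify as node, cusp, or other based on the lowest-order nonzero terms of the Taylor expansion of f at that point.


No singular points in the scanned grid; C is smooth there.

Compute partial derivatives:
  f_x = -4*x - 3.
  f_y = 1.
f_y = 1 is a nonzero constant, so f_y never vanishes: no point (x, y) can satisfy f = f_x = f_y = 0. In particular no (x, y) ∈ {−4, ..., 4}² is singular; the curve is smooth.


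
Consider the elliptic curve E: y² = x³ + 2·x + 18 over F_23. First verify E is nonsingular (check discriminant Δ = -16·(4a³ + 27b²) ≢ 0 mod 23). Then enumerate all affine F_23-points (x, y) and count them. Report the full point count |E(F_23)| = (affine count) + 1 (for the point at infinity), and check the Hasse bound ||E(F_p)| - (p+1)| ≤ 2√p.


Affine points = {(0, 8), (0, 15), (6, 4), (6, 19), (9, 11), (9, 12), (10, 7), (10, 16), (16, 11), (16, 12), (20, 10), (20, 13), (21, 11), (21, 12)}; affine count = 14; |E(F_23)| = 15.

Discriminant check: Δ ∝ 4a³ + 27b² = 4·2³ + 27·18² = 4·8 + 27·324 ≡ 17 (mod 23). Nonzero ⇒ E is nonsingular.
For each x ∈ F_23, compute rhs = x³ + 2·x + 18 mod 23, then count y ∈ F_23 with y² ≡ rhs.
  x = 0: rhs = 18, matching y values: 8, 15 (2 points).
  x = 1: rhs = 21, matching y values: none (0 points).
  x = 2: rhs = 7, matching y values: none (0 points).
  x = 3: rhs = 5, matching y values: none (0 points).
  x = 4: rhs = 21, matching y values: none (0 points).
  x = 5: rhs = 15, matching y values: none (0 points).
  x = 6: rhs = 16, matching y values: 4, 19 (2 points).
  x = 7: rhs = 7, matching y values: none (0 points).
  x = 8: rhs = 17, matching y values: none (0 points).
  x = 9: rhs = 6, matching y values: 11, 12 (2 points).
  x = 10: rhs = 3, matching y values: 7, 16 (2 points).
  x = 11: rhs = 14, matching y values: none (0 points).
  x = 12: rhs = 22, matching y values: none (0 points).
  x = 13: rhs = 10, matching y values: none (0 points).
  x = 14: rhs = 7, matching y values: none (0 points).
  x = 15: rhs = 19, matching y values: none (0 points).
  x = 16: rhs = 6, matching y values: 11, 12 (2 points).
  x = 17: rhs = 20, matching y values: none (0 points).
  x = 18: rhs = 21, matching y values: none (0 points).
  x = 19: rhs = 15, matching y values: none (0 points).
  x = 20: rhs = 8, matching y values: 10, 13 (2 points).
  x = 21: rhs = 6, matching y values: 11, 12 (2 points).
  x = 22: rhs = 15, matching y values: none (0 points).
Total affine count: 14.
Full point count |E(F_23)| = 14 + 1 = 15.
Hasse bound: |15 − (23+1)| = |-9| = 9 ≤ 2√23 ≈ 9.5917 ✓.


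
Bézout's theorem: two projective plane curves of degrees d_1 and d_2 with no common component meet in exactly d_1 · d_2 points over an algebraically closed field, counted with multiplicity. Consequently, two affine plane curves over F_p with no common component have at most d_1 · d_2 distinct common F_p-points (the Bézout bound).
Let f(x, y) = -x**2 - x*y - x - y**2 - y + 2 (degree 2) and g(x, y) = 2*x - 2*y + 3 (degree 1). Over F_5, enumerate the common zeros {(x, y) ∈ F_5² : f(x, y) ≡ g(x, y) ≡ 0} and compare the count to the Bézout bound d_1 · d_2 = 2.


Common zeros: {(1, 0)}; count = 1; Bézout bound = 2.

deg(f) = 2, deg(g) = 1, so Bézout bound = 2.
Scan x ∈ F_5. For each x, list the y ∈ F_5 with f(x, y) ≡ 0 and those with g(x, y) ≡ 0 (mod 5); the common zeros in that column are the intersection.
  x = 0: f ≡ 0 at y ∈ {1, 3}; g ≡ 0 at y ∈ {4}; common: ∅.
  x = 1: f ≡ 0 at y ∈ {0, 3}; g ≡ 0 at y ∈ {0}; common: {0}.
  x = 2: f ≡ 0 at y ∈ ∅; g ≡ 0 at y ∈ {1}; common: ∅.
  x = 3: f ≡ 0 at y ∈ {0, 1}; g ≡ 0 at y ∈ {2}; common: ∅.
  x = 4: f ≡ 0 at y ∈ ∅; g ≡ 0 at y ∈ {3}; common: ∅.
Collecting: common zeros = {(1, 0)}, so the count is 1.
Comparison with the Bézout bound: 1 ≤ 2 = deg(f)·deg(g), as expected for curves with no common component (the affine F_5-count falls short of the bound because intersections may lie at infinity, over extension fields, or carry multiplicity).


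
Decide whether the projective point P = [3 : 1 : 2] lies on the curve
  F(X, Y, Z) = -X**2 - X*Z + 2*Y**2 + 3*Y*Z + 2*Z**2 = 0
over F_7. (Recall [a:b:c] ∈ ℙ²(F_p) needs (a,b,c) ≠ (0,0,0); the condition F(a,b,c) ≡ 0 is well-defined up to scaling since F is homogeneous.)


F(3,1,2) ≡ 1 (mod 7); P is NOT on the curve.

Evaluate F(3, 1, 2) term-by-term (mod 7).
  -X**2 ↦ -1·9·1·1 = -9
  -X*Z ↦ -1·3·1·2 = -6
  2*Y**2 ↦ 2·1·1·1 = 2
  3*Y*Z ↦ 3·1·1·2 = 6
  2*Z**2 ↦ 2·1·1·4 = 8
Sum: F(3, 1, 2) = (-9) + (-6) + (2) + (6) + (8) = 1.
Reducing mod 7: 1 ≡ 1 (mod 7).
Since F(a, b, c) ≡ 1 ≠ 0 (mod 7), P does NOT lie on the curve.


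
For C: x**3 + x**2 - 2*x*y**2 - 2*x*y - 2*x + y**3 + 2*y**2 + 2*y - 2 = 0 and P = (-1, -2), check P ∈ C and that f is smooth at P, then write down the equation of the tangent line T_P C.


Tangent line at P: -5*x - 5 = 0.

Step 1: f(-1, -2) = 0, so P lies on C.
Step 2: partial derivatives
  f_x(x, y) = 3*x**2 + 2*x - 2*y**2 - 2*y - 2, f_y(x, y) = -4*x*y - 2*x + 3*y**2 + 4*y + 2.
  f_x(P) = -5, f_y(P) = 0 (gradient nonzero, so P is smooth).
Step 3: tangent line at P: -5·(x − -1) + 0·(y − -2) = 0.
Expanding: -5*x - 5 = 0.


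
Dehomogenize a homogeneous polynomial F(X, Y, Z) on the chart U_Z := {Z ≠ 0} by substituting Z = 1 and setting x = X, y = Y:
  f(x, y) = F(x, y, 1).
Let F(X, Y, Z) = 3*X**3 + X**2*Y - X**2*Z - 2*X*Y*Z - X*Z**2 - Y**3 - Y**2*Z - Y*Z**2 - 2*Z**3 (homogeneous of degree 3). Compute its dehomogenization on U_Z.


f(x, y) = 3*x**3 + x**2*y - x**2 - 2*x*y - x - y**3 - y**2 - y - 2

On U_Z we set Z = 1. Each monomial c·X^i·Y^j·Z^k in F becomes c·x^i·y^j·1^k = c·x^i·y^j.
Substituting Z = 1: F(X, Y, 1) = 3*x**3 + x**2*y - x**2 - 2*x*y - x - y**3 - y**2 - y - 2.
Note: deg(f) ≤ deg(F) = 3; strict inequality happens when F is divisible by Z (lost terms).


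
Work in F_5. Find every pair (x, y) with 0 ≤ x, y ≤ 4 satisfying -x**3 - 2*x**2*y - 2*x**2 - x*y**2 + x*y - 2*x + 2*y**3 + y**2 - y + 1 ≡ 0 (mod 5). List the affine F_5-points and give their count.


Affine F_5-points: {(2, 1), (2, 3), (2, 4), (3, 0)}; count = 4.

For each of the 25 pairs (x, y) ∈ F_5², evaluate f(x, y) mod 5. Record the zeros.
  x = 0: [0↦1, 1↦3, 2↦4, 3↦1, 4↦1]  zeros at y ∈ ∅
  x = 1: [0↦1, 1↦1, 2↦3, 3↦4, 4↦1]  zeros at y ∈ ∅
  x = 2: [0↦1, 1↦0, 2↦4, 3↦0, 4↦0]  zeros at y ∈ {1, 3, 4}
  x = 3: [0↦0, 1↦4, 2↦1, 3↦3, 4↦2]  zeros at y ∈ {0}
  x = 4: [0↦2, 1↦2, 2↦3, 3↦2, 4↦1]  zeros at y ∈ ∅
Collecting zeros: affine points = {(2, 1), (2, 3), (2, 4), (3, 0)}.
Total count |C(F_5)_aff| = 4.


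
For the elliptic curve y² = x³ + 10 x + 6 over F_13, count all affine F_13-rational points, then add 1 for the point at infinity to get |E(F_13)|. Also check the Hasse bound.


Affine points = {(1, 2), (1, 11), (5, 5), (5, 8), (6, 3), (6, 10), (7, 4), (7, 9), (8, 0), (10, 1), (10, 12), (11, 2), (11, 11)}; affine count = 13; |E(F_13)| = 14.

Discriminant check: Δ ∝ 4a³ + 27b² = 4·10³ + 27·6² = 4·1000 + 27·36 ≡ 6 (mod 13). Nonzero ⇒ E is nonsingular.
For each x ∈ F_13, compute rhs = x³ + 10·x + 6 mod 13, then count y ∈ F_13 with y² ≡ rhs.
  x = 0: rhs = 6, matching y values: none (0 points).
  x = 1: rhs = 4, matching y values: 2, 11 (2 points).
  x = 2: rhs = 8, matching y values: none (0 points).
  x = 3: rhs = 11, matching y values: none (0 points).
  x = 4: rhs = 6, matching y values: none (0 points).
  x = 5: rhs = 12, matching y values: 5, 8 (2 points).
  x = 6: rhs = 9, matching y values: 3, 10 (2 points).
  x = 7: rhs = 3, matching y values: 4, 9 (2 points).
  x = 8: rhs = 0, matching y values: 0 (1 points).
  x = 9: rhs = 6, matching y values: none (0 points).
  x = 10: rhs = 1, matching y values: 1, 12 (2 points).
  x = 11: rhs = 4, matching y values: 2, 11 (2 points).
  x = 12: rhs = 8, matching y values: none (0 points).
Total affine count: 13.
Full point count |E(F_13)| = 13 + 1 = 14.
Hasse bound: |14 − (13+1)| = |0| = 0 ≤ 2√13 ≈ 7.2111 ✓.


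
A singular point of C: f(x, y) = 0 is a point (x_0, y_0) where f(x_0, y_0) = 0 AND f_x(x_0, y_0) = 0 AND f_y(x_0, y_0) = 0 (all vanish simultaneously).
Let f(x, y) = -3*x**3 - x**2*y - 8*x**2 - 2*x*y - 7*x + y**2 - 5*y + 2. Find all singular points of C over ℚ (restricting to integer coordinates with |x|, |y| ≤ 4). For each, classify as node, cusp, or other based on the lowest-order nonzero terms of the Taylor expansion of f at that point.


Singular points: {(-1, 2)}; classification: node.

Compute partial derivatives:
  f_x = -9*x**2 - 2*x*y - 16*x - 2*y - 7.
  f_y = -x**2 - 2*x + 2*y - 5.
Scan x_0 ∈ {−4, ..., 4}. For each x_0, f_y(x_0, y) is a polynomial in y; find its integer roots y ∈ {−4, ..., 4}, then test f_x and f at those candidates.
  x = -4: f_y(-4, y) = 2*y - 13; no integer root y with |y| ≤ 4.
  x = -3: f_y(-3, y) = 2*y - 8; vanishes at y ∈ {4}. (-3, 4): f_x = -24 ≠ 0.
  x = -2: f_y(-2, y) = 2*y - 5; no integer root y with |y| ≤ 4.
  x = -1: f_y(-1, y) = 2*y - 4; vanishes at y ∈ {2}. (-1, 2): f_x = 0, f = 0 — SINGULAR.
  x = 0: f_y(0, y) = 2*y - 5; no integer root y with |y| ≤ 4.
  x = 1: f_y(1, y) = 2*y - 8; vanishes at y ∈ {4}. (1, 4): f_x = -48 ≠ 0.
  x = 2: f_y(2, y) = 2*y - 13; no integer root y with |y| ≤ 4.
  x = 3: f_y(3, y) = 2*y - 20; no integer root y with |y| ≤ 4.
  x = 4: f_y(4, y) = 2*y - 29; no integer root y with |y| ≤ 4.
Only singular point on the grid: (-1, 2).
Classify: substitute x = -1 + u, y = 2 + v and expand: f = -3*u**3 - u**2*v - u**2 + v**2.
No constant or linear terms (consistent with a singular point). Quadratic part: -u**2 + v**2. Cubic part: -3*u**3 - u**2*v.
The quadratic part v**2 - u**2 = (v − u)(v + u) splits into two distinct linear factors, so there are two distinct tangent lines y − 2 = ±(x − -1) — this is a node (ordinary double point).
Classification: node.


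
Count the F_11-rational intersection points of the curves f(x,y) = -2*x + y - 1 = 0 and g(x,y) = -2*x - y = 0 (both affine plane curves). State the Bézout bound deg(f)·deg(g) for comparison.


Common zeros: {(8, 6)}; count = 1; Bézout bound = 1.

deg(f) = 1, deg(g) = 1, so Bézout bound = 1.
Scan x ∈ F_11. For each x, list the y ∈ F_11 with f(x, y) ≡ 0 and those with g(x, y) ≡ 0 (mod 11); the common zeros in that column are the intersection.
  x = 0: f ≡ 0 at y ∈ {1}; g ≡ 0 at y ∈ {0}; common: ∅.
  x = 1: f ≡ 0 at y ∈ {3}; g ≡ 0 at y ∈ {9}; common: ∅.
  x = 2: f ≡ 0 at y ∈ {5}; g ≡ 0 at y ∈ {7}; common: ∅.
  x = 3: f ≡ 0 at y ∈ {7}; g ≡ 0 at y ∈ {5}; common: ∅.
  x = 4: f ≡ 0 at y ∈ {9}; g ≡ 0 at y ∈ {3}; common: ∅.
  x = 5: f ≡ 0 at y ∈ {0}; g ≡ 0 at y ∈ {1}; common: ∅.
  x = 6: f ≡ 0 at y ∈ {2}; g ≡ 0 at y ∈ {10}; common: ∅.
  x = 7: f ≡ 0 at y ∈ {4}; g ≡ 0 at y ∈ {8}; common: ∅.
  x = 8: f ≡ 0 at y ∈ {6}; g ≡ 0 at y ∈ {6}; common: {6}.
  x = 9: f ≡ 0 at y ∈ {8}; g ≡ 0 at y ∈ {4}; common: ∅.
  x = 10: f ≡ 0 at y ∈ {10}; g ≡ 0 at y ∈ {2}; common: ∅.
Collecting: common zeros = {(8, 6)}, so the count is 1.
Comparison with the Bézout bound: 1 ≤ 1 = deg(f)·deg(g), as expected for curves with no common component (the bound is attained).


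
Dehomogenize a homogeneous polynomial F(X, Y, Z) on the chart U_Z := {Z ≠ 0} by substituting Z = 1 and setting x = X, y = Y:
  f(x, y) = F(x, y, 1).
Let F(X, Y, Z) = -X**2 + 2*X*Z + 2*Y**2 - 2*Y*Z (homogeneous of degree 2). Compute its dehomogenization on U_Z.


f(x, y) = -x**2 + 2*x + 2*y**2 - 2*y

On U_Z we set Z = 1. Each monomial c·X^i·Y^j·Z^k in F becomes c·x^i·y^j·1^k = c·x^i·y^j.
Substituting Z = 1: F(X, Y, 1) = -x**2 + 2*x + 2*y**2 - 2*y.
Note: deg(f) ≤ deg(F) = 2; strict inequality happens when F is divisible by Z (lost terms).


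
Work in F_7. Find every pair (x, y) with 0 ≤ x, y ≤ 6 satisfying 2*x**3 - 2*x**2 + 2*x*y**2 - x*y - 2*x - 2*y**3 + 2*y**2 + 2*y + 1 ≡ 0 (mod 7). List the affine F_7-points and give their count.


Affine F_7-points: {(0, 5), (3, 6), (4, 3), (5, 2), (6, 1)}; count = 5.

For each of the 49 pairs (x, y) ∈ F_7², evaluate f(x, y) mod 7. Record the zeros.
  x = 0: [0↦1, 1↦3, 2↦4, 3↦6, 4↦4, 5↦0, 6↦3]  zeros at y ∈ {5}
  x = 1: [0↦6, 1↦2, 2↦1, 3↦5, 4↦2, 5↦1, 6↦4]  zeros at y ∈ ∅
  x = 2: [0↦5, 1↦2, 2↦6, 3↦5, 4↦1, 5↦3, 6↦6]  zeros at y ∈ ∅
  x = 3: [0↦3, 1↦1, 2↦3, 3↦4, 4↦6, 5↦4, 6↦0]  zeros at y ∈ {6}
  x = 4: [0↦5, 1↦4, 2↦4, 3↦0, 4↦1, 5↦2, 6↦5]  zeros at y ∈ {3}
  x = 5: [0↦2, 1↦2, 2↦0, 3↦5, 4↦5, 5↦2, 6↦5]  zeros at y ∈ {2}
  x = 6: [0↦6, 1↦0, 2↦3, 3↦3, 4↦2, 5↦2, 6↦5]  zeros at y ∈ {1}
Collecting zeros: affine points = {(0, 5), (3, 6), (4, 3), (5, 2), (6, 1)}.
Total count |C(F_7)_aff| = 5.


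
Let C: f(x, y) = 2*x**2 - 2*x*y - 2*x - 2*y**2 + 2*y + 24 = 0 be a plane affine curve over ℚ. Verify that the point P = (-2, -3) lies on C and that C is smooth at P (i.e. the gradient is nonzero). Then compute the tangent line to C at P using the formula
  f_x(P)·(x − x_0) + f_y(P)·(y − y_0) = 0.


Tangent line at P: -4*x + 18*y + 46 = 0.

Step 1: f(-2, -3) = 0, so P lies on C.
Step 2: partial derivatives
  f_x(x, y) = 4*x - 2*y - 2, f_y(x, y) = -2*x - 4*y + 2.
  f_x(P) = -4, f_y(P) = 18 (gradient nonzero, so P is smooth).
Step 3: tangent line at P: -4·(x − -2) + 18·(y − -3) = 0.
Expanding: -4*x + 18*y + 46 = 0.


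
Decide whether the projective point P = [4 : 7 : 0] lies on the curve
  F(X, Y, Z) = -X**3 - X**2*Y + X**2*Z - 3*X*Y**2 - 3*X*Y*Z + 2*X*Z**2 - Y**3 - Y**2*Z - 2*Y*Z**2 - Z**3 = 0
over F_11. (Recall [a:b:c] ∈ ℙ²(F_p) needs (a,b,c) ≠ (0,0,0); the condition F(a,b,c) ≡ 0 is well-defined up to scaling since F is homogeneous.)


F(4,7,0) ≡ 4 (mod 11); P is NOT on the curve.

Evaluate F(4, 7, 0) term-by-term (mod 11).
  -X**3 ↦ -1·64·1·1 = -64
  -X**2*Y ↦ -1·16·7·1 = -112
  X**2*Z ↦ 1·16·1·0 = 0
  -3*X*Y**2 ↦ -3·4·49·1 = -588
  -3*X*Y*Z ↦ -3·4·7·0 = 0
  2*X*Z**2 ↦ 2·4·1·0 = 0
  -Y**3 ↦ -1·1·343·1 = -343
  -Y**2*Z ↦ -1·1·49·0 = 0
  -2*Y*Z**2 ↦ -2·1·7·0 = 0
  -Z**3 ↦ -1·1·1·0 = 0
Sum: F(4, 7, 0) = (-64) + (-112) + (0) + (-588) + (0) + (0) + (-343) + (0) + (0) + (0) = -1107.
Reducing mod 11: -1107 ≡ 4 (mod 11).
Since F(a, b, c) ≡ 4 ≠ 0 (mod 11), P does NOT lie on the curve.


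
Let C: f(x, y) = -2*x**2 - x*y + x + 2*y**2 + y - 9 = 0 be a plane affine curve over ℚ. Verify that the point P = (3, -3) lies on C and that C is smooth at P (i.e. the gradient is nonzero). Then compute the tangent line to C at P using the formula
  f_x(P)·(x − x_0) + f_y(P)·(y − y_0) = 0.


Tangent line at P: -8*x - 14*y - 18 = 0.

Step 1: f(3, -3) = 0, so P lies on C.
Step 2: partial derivatives
  f_x(x, y) = -4*x - y + 1, f_y(x, y) = -x + 4*y + 1.
  f_x(P) = -8, f_y(P) = -14 (gradient nonzero, so P is smooth).
Step 3: tangent line at P: -8·(x − 3) + -14·(y − -3) = 0.
Expanding: -8*x - 14*y - 18 = 0.


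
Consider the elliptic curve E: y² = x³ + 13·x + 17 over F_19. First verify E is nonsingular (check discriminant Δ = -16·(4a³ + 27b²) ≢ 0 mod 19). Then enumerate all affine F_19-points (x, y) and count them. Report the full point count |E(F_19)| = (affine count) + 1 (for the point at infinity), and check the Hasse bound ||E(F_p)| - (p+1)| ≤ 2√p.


Affine points = {(0, 6), (0, 13), (3, 8), (3, 11), (4, 0), (5, 6), (5, 13), (6, 8), (6, 11), (8, 5), (8, 14), (10, 8), (10, 11), (11, 3), (11, 16), (12, 1), (12, 18), (14, 6), (14, 13)}; affine count = 19; |E(F_19)| = 20.

Discriminant check: Δ ∝ 4a³ + 27b² = 4·13³ + 27·17² = 4·2197 + 27·289 ≡ 4 (mod 19). Nonzero ⇒ E is nonsingular.
For each x ∈ F_19, compute rhs = x³ + 13·x + 17 mod 19, then count y ∈ F_19 with y² ≡ rhs.
  x = 0: rhs = 17, matching y values: 6, 13 (2 points).
  x = 1: rhs = 12, matching y values: none (0 points).
  x = 2: rhs = 13, matching y values: none (0 points).
  x = 3: rhs = 7, matching y values: 8, 11 (2 points).
  x = 4: rhs = 0, matching y values: 0 (1 points).
  x = 5: rhs = 17, matching y values: 6, 13 (2 points).
  x = 6: rhs = 7, matching y values: 8, 11 (2 points).
  x = 7: rhs = 14, matching y values: none (0 points).
  x = 8: rhs = 6, matching y values: 5, 14 (2 points).
  x = 9: rhs = 8, matching y values: none (0 points).
  x = 10: rhs = 7, matching y values: 8, 11 (2 points).
  x = 11: rhs = 9, matching y values: 3, 16 (2 points).
  x = 12: rhs = 1, matching y values: 1, 18 (2 points).
  x = 13: rhs = 8, matching y values: none (0 points).
  x = 14: rhs = 17, matching y values: 6, 13 (2 points).
  x = 15: rhs = 15, matching y values: none (0 points).
  x = 16: rhs = 8, matching y values: none (0 points).
  x = 17: rhs = 2, matching y values: none (0 points).
  x = 18: rhs = 3, matching y values: none (0 points).
Total affine count: 19.
Full point count |E(F_19)| = 19 + 1 = 20.
Hasse bound: |20 − (19+1)| = |0| = 0 ≤ 2√19 ≈ 8.7178 ✓.


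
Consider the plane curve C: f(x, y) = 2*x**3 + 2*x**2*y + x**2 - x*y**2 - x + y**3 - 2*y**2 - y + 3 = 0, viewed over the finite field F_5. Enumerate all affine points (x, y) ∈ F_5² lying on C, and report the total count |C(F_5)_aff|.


Affine F_5-points: {(1, 0), (1, 4), (2, 1), (3, 2), (3, 4), (4, 4)}; count = 6.

For each of the 25 pairs (x, y) ∈ F_5², evaluate f(x, y) mod 5. Record the zeros.
  x = 0: [0↦3, 1↦1, 2↦1, 3↦4, 4↦1]  zeros at y ∈ ∅
  x = 1: [0↦0, 1↦4, 2↦3, 3↦3, 4↦0]  zeros at y ∈ {0, 4}
  x = 2: [0↦1, 1↦0, 2↦2, 3↦3, 4↦4]  zeros at y ∈ {1}
  x = 3: [0↦3, 1↦1, 2↦0, 3↦1, 4↦0]  zeros at y ∈ {2, 4}
  x = 4: [0↦3, 1↦4, 2↦4, 3↦4, 4↦0]  zeros at y ∈ {4}
Collecting zeros: affine points = {(1, 0), (1, 4), (2, 1), (3, 2), (3, 4), (4, 4)}.
Total count |C(F_5)_aff| = 6.


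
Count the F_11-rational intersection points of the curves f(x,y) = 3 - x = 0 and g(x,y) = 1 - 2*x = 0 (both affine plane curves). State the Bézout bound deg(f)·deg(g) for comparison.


Common zeros: ∅; count = 0; Bézout bound = 1.

deg(f) = 1, deg(g) = 1, so Bézout bound = 1.
Scan x ∈ F_11. For each x, list the y ∈ F_11 with f(x, y) ≡ 0 and those with g(x, y) ≡ 0 (mod 11); the common zeros in that column are the intersection.
  x = 0: f ≡ 0 at y ∈ ∅; g ≡ 0 at y ∈ ∅; common: ∅.
  x = 1: f ≡ 0 at y ∈ ∅; g ≡ 0 at y ∈ ∅; common: ∅.
  x = 2: f ≡ 0 at y ∈ ∅; g ≡ 0 at y ∈ ∅; common: ∅.
  x = 3: f ≡ 0 at y ∈ {0, 1, 2, 3, 4, 5, 6, 7, 8, 9, 10}; g ≡ 0 at y ∈ ∅; common: ∅.
  x = 4: f ≡ 0 at y ∈ ∅; g ≡ 0 at y ∈ ∅; common: ∅.
  x = 5: f ≡ 0 at y ∈ ∅; g ≡ 0 at y ∈ ∅; common: ∅.
  x = 6: f ≡ 0 at y ∈ ∅; g ≡ 0 at y ∈ {0, 1, 2, 3, 4, 5, 6, 7, 8, 9, 10}; common: ∅.
  x = 7: f ≡ 0 at y ∈ ∅; g ≡ 0 at y ∈ ∅; common: ∅.
  x = 8: f ≡ 0 at y ∈ ∅; g ≡ 0 at y ∈ ∅; common: ∅.
  x = 9: f ≡ 0 at y ∈ ∅; g ≡ 0 at y ∈ ∅; common: ∅.
  x = 10: f ≡ 0 at y ∈ ∅; g ≡ 0 at y ∈ ∅; common: ∅.
Collecting: common zeros = ∅, so the count is 0.
Comparison with the Bézout bound: 0 ≤ 1 = deg(f)·deg(g), as expected for curves with no common component (the affine F_11-count falls short of the bound because intersections may lie at infinity, over extension fields, or carry multiplicity).


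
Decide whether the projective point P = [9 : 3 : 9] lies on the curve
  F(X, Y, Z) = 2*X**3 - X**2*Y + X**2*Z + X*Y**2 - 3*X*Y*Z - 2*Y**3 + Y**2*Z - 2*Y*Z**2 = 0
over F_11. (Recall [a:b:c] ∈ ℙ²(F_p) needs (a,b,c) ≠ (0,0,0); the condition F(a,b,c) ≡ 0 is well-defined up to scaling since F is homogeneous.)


F(9,3,9) ≡ 1 (mod 11); P is NOT on the curve.

Evaluate F(9, 3, 9) term-by-term (mod 11).
  2*X**3 ↦ 2·729·1·1 = 1458
  -X**2*Y ↦ -1·81·3·1 = -243
  X**2*Z ↦ 1·81·1·9 = 729
  X*Y**2 ↦ 1·9·9·1 = 81
  -3*X*Y*Z ↦ -3·9·3·9 = -729
  -2*Y**3 ↦ -2·1·27·1 = -54
  Y**2*Z ↦ 1·1·9·9 = 81
  -2*Y*Z**2 ↦ -2·1·3·81 = -486
Sum: F(9, 3, 9) = (1458) + (-243) + (729) + (81) + (-729) + (-54) + (81) + (-486) = 837.
Reducing mod 11: 837 ≡ 1 (mod 11).
Since F(a, b, c) ≡ 1 ≠ 0 (mod 11), P does NOT lie on the curve.


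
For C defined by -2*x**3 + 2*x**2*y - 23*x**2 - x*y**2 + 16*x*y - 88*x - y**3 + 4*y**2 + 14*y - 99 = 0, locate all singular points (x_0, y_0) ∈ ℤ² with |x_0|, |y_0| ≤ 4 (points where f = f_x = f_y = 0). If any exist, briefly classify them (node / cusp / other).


Singular points: {(-3, 2)}; classification: node.

Compute partial derivatives:
  f_x = -6*x**2 + 4*x*y - 46*x - y**2 + 16*y - 88.
  f_y = 2*x**2 - 2*x*y + 16*x - 3*y**2 + 8*y + 14.
Scan x_0 ∈ {−4, ..., 4}. For each x_0, f_y(x_0, y) is a polynomial in y; find its integer roots y ∈ {−4, ..., 4}, then test f_x and f at those candidates.
  x = -4: f_y(-4, y) = -3*y**2 + 16*y - 18; no integer root y with |y| ≤ 4.
  x = -3: f_y(-3, y) = -3*y**2 + 14*y - 16; vanishes at y ∈ {2}. (-3, 2): f_x = 0, f = 0 — SINGULAR.
  x = -2: f_y(-2, y) = -3*y**2 + 12*y - 10; no integer root y with |y| ≤ 4.
  x = -1: f_y(-1, y) = -3*y**2 + 10*y; vanishes at y ∈ {0}. (-1, 0): f_x = -48 ≠ 0.
  x = 0: f_y(0, y) = -3*y**2 + 8*y + 14; no integer root y with |y| ≤ 4.
  x = 1: f_y(1, y) = -3*y**2 + 6*y + 32; no integer root y with |y| ≤ 4.
  x = 2: f_y(2, y) = -3*y**2 + 4*y + 54; no integer root y with |y| ≤ 4.
  x = 3: f_y(3, y) = -3*y**2 + 2*y + 80; no integer root y with |y| ≤ 4.
  x = 4: f_y(4, y) = 110 - 3*y**2; no integer root y with |y| ≤ 4.
Only singular point on the grid: (-3, 2).
Classify: substitute x = -3 + u, y = 2 + v and expand: f = -2*u**3 + 2*u**2*v - u**2 - u*v**2 - v**3 + v**2.
No constant or linear terms (consistent with a singular point). Quadratic part: -u**2 + v**2. Cubic part: -2*u**3 + 2*u**2*v - u*v**2 - v**3.
The quadratic part v**2 - u**2 = (v − u)(v + u) splits into two distinct linear factors, so there are two distinct tangent lines y − 2 = ±(x − -3) — this is a node (ordinary double point).
Classification: node.
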